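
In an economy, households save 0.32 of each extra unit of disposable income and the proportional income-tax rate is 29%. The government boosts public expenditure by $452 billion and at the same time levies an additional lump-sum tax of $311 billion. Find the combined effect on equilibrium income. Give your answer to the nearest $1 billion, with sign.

MPC = 1 − MPS = 1 − 0.32 = 0.68.
Expenditure multiplier = 1/(1 − c(1−t)) = 1/(1 − 0.68×0.71) = 1/0.5172 ≈ 1.933.
ΔG contributes k·ΔG = (+$452 billion) / 0.5172 ≈ +$873.9 billion.
ΔT of +$311 billion changes first-round spending by −c·ΔT = −$211.48 billion, contributing k·(−c·ΔT) = (−$211.48 billion) / 0.5172 ≈ −$408.9 billion.
Net ΔY = k(ΔG − c·ΔT) = (+$240.52 billion) / 0.5172 ≈ +$465 billion.

+$465 billion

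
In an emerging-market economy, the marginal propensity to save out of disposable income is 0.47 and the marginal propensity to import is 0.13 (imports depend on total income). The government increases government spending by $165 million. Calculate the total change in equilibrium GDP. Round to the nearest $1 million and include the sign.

MPC = 1 − MPS = 1 − 0.47 = 0.53.
Spending multiplier = 1/(1 − c + m) = 1/(1 − 0.53 + 0.13) = 1/0.6 ≈ 1.667.
ΔY = k × ΔG = (+$165 million) / 0.6 = +$275 million.

+$275 million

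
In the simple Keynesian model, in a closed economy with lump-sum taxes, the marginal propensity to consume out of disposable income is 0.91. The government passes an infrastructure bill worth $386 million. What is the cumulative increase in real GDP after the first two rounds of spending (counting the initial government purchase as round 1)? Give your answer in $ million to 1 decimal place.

Round 1 adds ΔG = $386 million; each later round is MPC = 0.91 times the previous.
After 2 rounds: 386 + 351.26 = ΔG·(1 − c^2)/(1 − c) = 386 × (1 − 0.8281)/0.09 ≈ $737.3 million.

$737.3 million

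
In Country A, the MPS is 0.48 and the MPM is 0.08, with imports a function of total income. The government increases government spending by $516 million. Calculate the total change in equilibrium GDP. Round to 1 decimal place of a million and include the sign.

+$921.4 million

MPC = 1 − MPS = 1 − 0.48 = 0.52.
Expenditure multiplier = 1/(1 − c + m) = 1/(1 − 0.52 + 0.08) = 1/0.56 ≈ 1.786.
ΔY = k × ΔG = (+$516 million) / 0.56 ≈ +$921.4 million.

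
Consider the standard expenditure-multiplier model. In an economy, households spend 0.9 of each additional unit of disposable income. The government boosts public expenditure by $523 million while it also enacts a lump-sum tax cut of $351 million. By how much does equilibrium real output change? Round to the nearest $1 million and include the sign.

+$8,389 million

Expenditure multiplier = 1/(1 − MPC) = 1/(1 − 0.9) = 1/0.1 = 10.
ΔG contributes k·ΔG = (+$523 million) / 0.1 = +$5,230 million.
ΔT of −$351 million changes first-round spending by −c·ΔT = +$315.9 million, contributing k·(−c·ΔT) = (+$315.9 million) / 0.1 = +$3,159 million.
Net ΔY = k(ΔG − c·ΔT) = (+$838.9 million) / 0.1 = +$8,389 million.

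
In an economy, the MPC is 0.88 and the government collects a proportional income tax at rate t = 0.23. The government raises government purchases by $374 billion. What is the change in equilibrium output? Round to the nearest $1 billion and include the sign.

+$1,160 billion

Expenditure multiplier = 1/(1 − c(1−t)) = 1/(1 − 0.88×0.77) = 1/0.3224 ≈ 3.102.
ΔY = k × ΔG = (+$374 billion) / 0.3224 ≈ +$1,160 billion.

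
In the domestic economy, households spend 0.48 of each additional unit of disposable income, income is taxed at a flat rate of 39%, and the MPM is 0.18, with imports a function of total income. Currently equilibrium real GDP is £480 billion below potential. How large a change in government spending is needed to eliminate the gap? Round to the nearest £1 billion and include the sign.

+£426 billion

Spending multiplier = 1/(1 − c(1−t) + m) = 1/(1 − 0.48×0.61 + 0.18) = 1/0.8872 ≈ 1.127.
Need ΔY = +£480 billion, so ΔG = ΔY/k = (+£480 billion) × 0.8872 ≈ +£426 billion.
The government should increase government spending by £426 billion.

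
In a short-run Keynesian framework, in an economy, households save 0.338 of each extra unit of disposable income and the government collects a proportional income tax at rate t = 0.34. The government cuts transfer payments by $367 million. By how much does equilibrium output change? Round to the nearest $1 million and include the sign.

MPC = 1 − MPS = 1 − 0.338 = 0.662.
The transfer change shifts disposable income by −$367 million, so first-round consumption changes by c·ΔTR = 0.662 × (−$367 million) = −$242.954 million.
Expenditure multiplier = 1/(1 − c(1−t)) = 1/(1 − 0.662×0.66) = 1/0.56308 ≈ 1.776.
The transfer multiplier is c × k ≈ 1.176, so ΔY = k × (c·ΔTR) = (−$242.954 million) / 0.56308 ≈ −$431 million.

−$431 million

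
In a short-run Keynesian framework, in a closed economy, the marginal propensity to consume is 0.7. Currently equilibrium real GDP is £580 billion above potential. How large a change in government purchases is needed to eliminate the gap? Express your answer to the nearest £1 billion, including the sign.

Spending multiplier = 1/(1 − MPC) = 1/(1 − 0.7) = 1/0.3 ≈ 3.333.
Need ΔY = −£580 billion, so ΔG = ΔY/k = (−£580 billion) × 0.3 = −£174 billion.
The government should cut government purchases by £174 billion.

−£174 billion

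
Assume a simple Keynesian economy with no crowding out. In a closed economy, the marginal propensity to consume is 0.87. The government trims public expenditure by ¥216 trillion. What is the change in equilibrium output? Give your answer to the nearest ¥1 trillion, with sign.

−¥1,662 trillion

Spending multiplier = 1/(1 − MPC) = 1/(1 − 0.87) = 1/0.13 ≈ 7.692.
ΔY = k × ΔG = (−¥216 trillion) / 0.13 ≈ −¥1,662 trillion.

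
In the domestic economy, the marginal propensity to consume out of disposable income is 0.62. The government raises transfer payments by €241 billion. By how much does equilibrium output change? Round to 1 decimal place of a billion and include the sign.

The transfer change shifts disposable income by +€241 billion, so first-round consumption changes by c·ΔTR = 0.62 × (+€241 billion) = +€149.42 billion.
Expenditure multiplier = 1/(1 − MPC) = 1/(1 − 0.62) = 1/0.38 ≈ 2.632.
The transfer multiplier is c × k ≈ 1.632, so ΔY = k × (c·ΔTR) = (+€149.42 billion) / 0.38 ≈ +€393.2 billion.

+€393.2 billion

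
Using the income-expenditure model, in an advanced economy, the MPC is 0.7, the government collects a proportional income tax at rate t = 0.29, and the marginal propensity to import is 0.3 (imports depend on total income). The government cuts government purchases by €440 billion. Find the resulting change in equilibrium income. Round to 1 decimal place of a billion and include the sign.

−€547.9 billion

Government-spending multiplier = 1/(1 − c(1−t) + m) = 1/(1 − 0.7×0.71 + 0.3) = 1/0.803 ≈ 1.245.
ΔY = k × ΔG = (−€440 billion) / 0.803 ≈ −€547.9 billion.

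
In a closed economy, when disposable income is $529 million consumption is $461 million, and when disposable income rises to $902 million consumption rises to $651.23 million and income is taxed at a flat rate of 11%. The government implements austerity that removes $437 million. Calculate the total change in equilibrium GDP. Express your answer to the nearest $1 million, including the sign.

−$800 million

MPC = ΔC/ΔYd = (651.23 − 461)/(902 − 529) = 190.23/373 = 0.51.
Spending multiplier = 1/(1 − c(1−t)) = 1/(1 − 0.51×0.89) = 1/0.5461 ≈ 1.831.
ΔY = k × ΔG = (−$437 million) / 0.5461 ≈ −$800 million.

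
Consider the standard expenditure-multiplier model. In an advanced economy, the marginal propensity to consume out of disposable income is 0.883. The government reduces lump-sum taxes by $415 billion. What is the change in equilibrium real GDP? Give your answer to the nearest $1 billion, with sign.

+$3,132 billion

A lump-sum tax change of −$415 billion shifts disposable income by +$415 billion; first-round consumption changes by −c × ΔT = −0.883 × (−$415 billion) = +$366.445 billion.
Expenditure multiplier = 1/(1 − MPC) = 1/(1 − 0.883) = 1/0.117 ≈ 8.547.
The tax multiplier is −c × k ≈ −7.547, so ΔY = k × (−c·ΔT) = (+$366.445 billion) / 0.117 ≈ +$3,132 billion.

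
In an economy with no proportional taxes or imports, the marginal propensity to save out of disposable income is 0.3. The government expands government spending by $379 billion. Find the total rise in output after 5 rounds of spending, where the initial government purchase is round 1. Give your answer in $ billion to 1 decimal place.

MPC = 1 − MPS = 1 − 0.3 = 0.7.
Round 1 adds ΔG = $379 billion; each later round is MPC = 0.7 times the previous.
After 5 rounds: 379 + 265.3 + 185.71 + 129.997 + 90.9979 = ΔG·(1 − c^5)/(1 − c) = 379 × (1 − 0.16807)/0.3 ≈ $1,051 billion.

$1,051.0 billion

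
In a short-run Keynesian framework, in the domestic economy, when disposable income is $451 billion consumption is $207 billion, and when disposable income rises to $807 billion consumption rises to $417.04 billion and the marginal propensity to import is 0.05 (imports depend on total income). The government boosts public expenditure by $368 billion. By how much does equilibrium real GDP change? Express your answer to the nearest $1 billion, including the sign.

+$800 billion

MPC = ΔC/ΔYd = (417.04 − 207)/(807 − 451) = 210.04/356 = 0.59.
Government-spending multiplier = 1/(1 − c + m) = 1/(1 − 0.59 + 0.05) = 1/0.46 ≈ 2.174.
ΔY = k × ΔG = (+$368 billion) / 0.46 = +$800 billion.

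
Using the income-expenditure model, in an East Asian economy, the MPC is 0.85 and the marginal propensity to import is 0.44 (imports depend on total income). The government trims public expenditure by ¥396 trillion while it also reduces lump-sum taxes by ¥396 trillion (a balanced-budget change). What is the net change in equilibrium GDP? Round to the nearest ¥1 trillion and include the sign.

Expenditure multiplier = 1/(1 − c + m) = 1/(1 − 0.85 + 0.44) = 1/0.59 ≈ 1.695.
ΔG contributes k·ΔG = (−¥396 trillion) / 0.59 ≈ −¥671.2 trillion.
ΔT of −¥396 trillion changes first-round spending by −c·ΔT = +¥336.6 trillion, contributing k·(−c·ΔT) = (+¥336.6 trillion) / 0.59 ≈ +¥570.5 trillion.
Net ΔY = k(ΔG − c·ΔT) = (−¥59.4 trillion) / 0.59 ≈ −¥101 trillion.

−¥101 trillion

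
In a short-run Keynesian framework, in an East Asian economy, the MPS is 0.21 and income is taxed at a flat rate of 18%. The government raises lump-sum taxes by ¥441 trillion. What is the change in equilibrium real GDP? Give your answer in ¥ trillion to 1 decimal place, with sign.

−¥989.2 trillion

MPC = 1 − MPS = 1 − 0.21 = 0.79.
A lump-sum tax change of +¥441 trillion shifts disposable income by −¥441 trillion; first-round consumption changes by −c × ΔT = −0.79 × (+¥441 trillion) = −¥348.39 trillion.
Expenditure multiplier = 1/(1 − c(1−t)) = 1/(1 − 0.79×0.82) = 1/0.3522 ≈ 2.839.
The tax multiplier is −c × k ≈ −2.243, so ΔY = k × (−c·ΔT) = (−¥348.39 trillion) / 0.3522 ≈ −¥989.2 trillion.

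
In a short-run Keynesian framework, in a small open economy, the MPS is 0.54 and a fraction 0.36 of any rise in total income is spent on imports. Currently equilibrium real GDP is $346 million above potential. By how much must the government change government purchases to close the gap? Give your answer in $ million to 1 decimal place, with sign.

MPC = 1 − MPS = 1 − 0.54 = 0.46.
Spending multiplier = 1/(1 − c + m) = 1/(1 − 0.46 + 0.36) = 1/0.9 ≈ 1.111.
Need ΔY = −$346 million, so ΔG = ΔY/k = (−$346 million) × 0.9 = −$311.4 million.
The government should cut government purchases by $311.4 million.

−$311.4 million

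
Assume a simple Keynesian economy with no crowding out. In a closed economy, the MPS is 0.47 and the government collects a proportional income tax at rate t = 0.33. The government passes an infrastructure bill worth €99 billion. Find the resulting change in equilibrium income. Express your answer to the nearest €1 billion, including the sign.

MPC = 1 − MPS = 1 − 0.47 = 0.53.
Spending multiplier = 1/(1 − c(1−t)) = 1/(1 − 0.53×0.67) = 1/0.6449 ≈ 1.551.
ΔY = k × ΔG = (+€99 billion) / 0.6449 ≈ +€154 billion.

+€154 billion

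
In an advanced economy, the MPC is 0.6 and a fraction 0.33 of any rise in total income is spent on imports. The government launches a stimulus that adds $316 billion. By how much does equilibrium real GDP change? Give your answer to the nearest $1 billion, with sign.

+$433 billion

Government-spending multiplier = 1/(1 − c + m) = 1/(1 − 0.6 + 0.33) = 1/0.73 ≈ 1.37.
ΔY = k × ΔG = (+$316 billion) / 0.73 ≈ +$433 billion.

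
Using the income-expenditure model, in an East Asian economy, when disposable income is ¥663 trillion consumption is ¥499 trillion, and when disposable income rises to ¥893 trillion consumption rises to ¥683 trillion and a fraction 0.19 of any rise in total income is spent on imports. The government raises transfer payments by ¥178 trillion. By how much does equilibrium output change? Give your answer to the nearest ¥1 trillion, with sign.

MPC = ΔC/ΔYd = (683 − 499)/(893 − 663) = 184/230 = 0.8.
The transfer change shifts disposable income by +¥178 trillion, so first-round consumption changes by c·ΔTR = 0.8 × (+¥178 trillion) = +¥142.4 trillion.
Expenditure multiplier = 1/(1 − c + m) = 1/(1 − 0.8 + 0.19) = 1/0.39 ≈ 2.564.
The transfer multiplier is c × k ≈ 2.051, so ΔY = k × (c·ΔTR) = (+¥142.4 trillion) / 0.39 ≈ +¥365 trillion.

+¥365 trillion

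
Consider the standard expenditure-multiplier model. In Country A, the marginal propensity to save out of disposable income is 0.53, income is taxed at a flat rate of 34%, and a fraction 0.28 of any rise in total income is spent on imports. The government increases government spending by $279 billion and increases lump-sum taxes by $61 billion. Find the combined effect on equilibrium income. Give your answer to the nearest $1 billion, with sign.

MPC = 1 − MPS = 1 − 0.53 = 0.47.
Expenditure multiplier = 1/(1 − c(1−t) + m) = 1/(1 − 0.47×0.66 + 0.28) = 1/0.9698 ≈ 1.031.
ΔG contributes k·ΔG = (+$279 billion) / 0.9698 ≈ +$287.7 billion.
ΔT of +$61 billion changes first-round spending by −c·ΔT = −$28.67 billion, contributing k·(−c·ΔT) = (−$28.67 billion) / 0.9698 ≈ −$29.6 billion.
Net ΔY = k(ΔG − c·ΔT) = (+$250.33 billion) / 0.9698 ≈ +$258 billion.

+$258 billion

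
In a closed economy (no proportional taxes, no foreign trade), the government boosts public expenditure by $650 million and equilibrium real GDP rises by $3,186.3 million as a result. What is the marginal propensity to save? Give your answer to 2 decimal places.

Implied spending multiplier k = ΔY/ΔG = 3,186.3/650 = 4.902.
Since k = 1/(1 − MPC), MPC = 1 − 1/k = 1 − ΔG/ΔY = 1 − 650/3,186.3 ≈ 0.80.
MPS = 1 − MPC = 0.20.

0.20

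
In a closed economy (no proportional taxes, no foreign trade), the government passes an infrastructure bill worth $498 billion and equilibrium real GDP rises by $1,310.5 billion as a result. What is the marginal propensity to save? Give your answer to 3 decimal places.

Implied spending multiplier k = ΔY/ΔG = 1,310.5/498 ≈ 2.6315.
Since k = 1/(1 − MPC), MPC = 1 − 1/k = 1 − ΔG/ΔY = 1 − 498/1,310.5 ≈ 0.620.
MPS = 1 − MPC = 0.380.

0.380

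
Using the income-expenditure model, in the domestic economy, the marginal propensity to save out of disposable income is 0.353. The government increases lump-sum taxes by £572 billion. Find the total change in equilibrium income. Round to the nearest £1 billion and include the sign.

−£1,048 billion

MPC = 1 − MPS = 1 − 0.353 = 0.647.
A lump-sum tax change of +£572 billion shifts disposable income by −£572 billion; first-round consumption changes by −c × ΔT = −0.647 × (+£572 billion) = −£370.084 billion.
Expenditure multiplier = 1/(1 − MPC) = 1/(1 − 0.647) = 1/0.353 ≈ 2.833.
The tax multiplier is −c × k ≈ −1.833, so ΔY = k × (−c·ΔT) = (−£370.084 billion) / 0.353 ≈ −£1,048 billion.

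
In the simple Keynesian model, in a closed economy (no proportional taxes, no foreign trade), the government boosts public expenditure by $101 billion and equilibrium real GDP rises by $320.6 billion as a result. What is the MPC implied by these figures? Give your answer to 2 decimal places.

0.68

Implied spending multiplier k = ΔY/ΔG = 320.6/101 ≈ 3.1743.
Since k = 1/(1 − MPC), MPC = 1 − 1/k = 1 − ΔG/ΔY = 1 − 101/320.6 ≈ 0.68.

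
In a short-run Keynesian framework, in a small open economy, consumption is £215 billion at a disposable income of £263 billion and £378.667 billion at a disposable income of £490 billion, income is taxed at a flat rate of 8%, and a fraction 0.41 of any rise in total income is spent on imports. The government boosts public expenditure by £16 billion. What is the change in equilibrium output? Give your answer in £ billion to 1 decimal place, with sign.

MPC = ΔC/ΔYd = (378.667 − 215)/(490 − 263) = 163.667/227 = 0.721.
Spending multiplier = 1/(1 − c(1−t) + m) = 1/(1 − 0.721×0.92 + 0.41) = 1/0.74668 ≈ 1.339.
ΔY = k × ΔG = (+£16 billion) / 0.74668 ≈ +£21.4 billion.

+£21.4 billion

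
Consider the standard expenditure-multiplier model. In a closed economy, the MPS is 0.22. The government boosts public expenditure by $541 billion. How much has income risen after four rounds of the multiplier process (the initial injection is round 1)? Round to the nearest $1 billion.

MPC = 1 − MPS = 1 − 0.22 = 0.78.
Round 1 adds ΔG = $541 billion; each later round is MPC = 0.78 times the previous.
After 4 rounds: 541 + 421.98 + 329.1444 + 256.732632 = ΔG·(1 − c^4)/(1 − c) = 541 × (1 − 0.37015056)/0.22 ≈ $1,549 billion.

$1,549 billion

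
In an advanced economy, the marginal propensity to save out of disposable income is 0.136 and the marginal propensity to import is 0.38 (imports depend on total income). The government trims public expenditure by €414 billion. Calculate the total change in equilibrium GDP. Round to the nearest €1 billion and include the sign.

MPC = 1 − MPS = 1 − 0.136 = 0.864.
Expenditure multiplier = 1/(1 − c + m) = 1/(1 − 0.864 + 0.38) = 1/0.516 ≈ 1.938.
ΔY = k × ΔG = (−€414 billion) / 0.516 ≈ −€802 billion.

−€802 billion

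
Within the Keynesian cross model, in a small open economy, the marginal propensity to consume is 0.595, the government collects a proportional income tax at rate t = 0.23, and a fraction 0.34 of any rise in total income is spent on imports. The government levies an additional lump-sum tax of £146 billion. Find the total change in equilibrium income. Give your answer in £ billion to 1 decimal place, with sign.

−£98.5 billion

A lump-sum tax change of +£146 billion shifts disposable income by −£146 billion; first-round consumption changes by −c × ΔT = −0.595 × (+£146 billion) = −£86.87 billion.
Expenditure multiplier = 1/(1 − c(1−t) + m) = 1/(1 − 0.595×0.77 + 0.34) = 1/0.88185 ≈ 1.134.
The tax multiplier is −c × k ≈ −0.675, so ΔY = k × (−c·ΔT) = (−£86.87 billion) / 0.88185 ≈ −£98.5 billion.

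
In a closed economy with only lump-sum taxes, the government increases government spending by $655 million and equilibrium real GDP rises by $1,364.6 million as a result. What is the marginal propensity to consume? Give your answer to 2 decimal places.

0.52

Implied spending multiplier k = ΔY/ΔG = 1,364.6/655 ≈ 2.0834.
Since k = 1/(1 − MPC), MPC = 1 − 1/k = 1 − ΔG/ΔY = 1 − 655/1,364.6 ≈ 0.52.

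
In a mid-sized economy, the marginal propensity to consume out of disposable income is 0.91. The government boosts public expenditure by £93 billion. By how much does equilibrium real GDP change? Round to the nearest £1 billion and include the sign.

+£1,033 billion

Government-spending multiplier = 1/(1 − MPC) = 1/(1 − 0.91) = 1/0.09 ≈ 11.111.
ΔY = k × ΔG = (+£93 billion) / 0.09 ≈ +£1,033 billion.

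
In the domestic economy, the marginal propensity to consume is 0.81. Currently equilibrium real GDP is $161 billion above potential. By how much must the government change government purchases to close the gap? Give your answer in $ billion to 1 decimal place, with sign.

Spending multiplier = 1/(1 − MPC) = 1/(1 − 0.81) = 1/0.19 ≈ 5.263.
Need ΔY = −$161 billion, so ΔG = ΔY/k = (−$161 billion) × 0.19 ≈ −$30.6 billion.
The government should cut government purchases by $30.6 billion.

−$30.6 billion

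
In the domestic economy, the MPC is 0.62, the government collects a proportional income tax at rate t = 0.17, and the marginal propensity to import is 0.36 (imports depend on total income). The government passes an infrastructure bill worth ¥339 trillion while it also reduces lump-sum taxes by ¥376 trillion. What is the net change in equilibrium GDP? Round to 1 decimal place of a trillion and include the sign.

+¥676.7 trillion

Expenditure multiplier = 1/(1 − c(1−t) + m) = 1/(1 − 0.62×0.83 + 0.36) = 1/0.8454 ≈ 1.183.
ΔG contributes k·ΔG = (+¥339 trillion) / 0.8454 ≈ +¥401 trillion.
ΔT of −¥376 trillion changes first-round spending by −c·ΔT = +¥233.12 trillion, contributing k·(−c·ΔT) = (+¥233.12 trillion) / 0.8454 ≈ +¥275.8 trillion.
Net ΔY = k(ΔG − c·ΔT) = (+¥572.12 trillion) / 0.8454 ≈ +¥676.7 trillion.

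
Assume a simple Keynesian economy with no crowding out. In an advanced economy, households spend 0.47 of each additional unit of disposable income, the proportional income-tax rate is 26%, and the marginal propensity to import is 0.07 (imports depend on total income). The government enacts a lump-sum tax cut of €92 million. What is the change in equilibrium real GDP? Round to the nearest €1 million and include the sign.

+€60 million

A lump-sum tax change of −€92 million shifts disposable income by +€92 million; first-round consumption changes by −c × ΔT = −0.47 × (−€92 million) = +€43.24 million.
Expenditure multiplier = 1/(1 − c(1−t) + m) = 1/(1 − 0.47×0.74 + 0.07) = 1/0.7222 ≈ 1.385.
The tax multiplier is −c × k ≈ −0.651, so ΔY = k × (−c·ΔT) = (+€43.24 million) / 0.7222 ≈ +€60 million.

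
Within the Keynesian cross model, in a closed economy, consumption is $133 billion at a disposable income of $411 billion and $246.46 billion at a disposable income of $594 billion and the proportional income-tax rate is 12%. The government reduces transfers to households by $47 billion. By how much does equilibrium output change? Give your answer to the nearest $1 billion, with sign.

MPC = ΔC/ΔYd = (246.46 − 133)/(594 − 411) = 113.46/183 = 0.62.
The transfer change shifts disposable income by −$47 billion, so first-round consumption changes by c·ΔTR = 0.62 × (−$47 billion) = −$29.14 billion.
Expenditure multiplier = 1/(1 − c(1−t)) = 1/(1 − 0.62×0.88) = 1/0.4544 ≈ 2.201.
The transfer multiplier is c × k ≈ 1.364, so ΔY = k × (c·ΔTR) = (−$29.14 billion) / 0.4544 ≈ −$64 billion.

−$64 billion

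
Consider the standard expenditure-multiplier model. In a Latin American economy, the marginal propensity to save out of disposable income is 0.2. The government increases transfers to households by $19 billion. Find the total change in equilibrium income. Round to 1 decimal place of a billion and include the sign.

MPC = 1 − MPS = 1 − 0.2 = 0.8.
The transfer change shifts disposable income by +$19 billion, so first-round consumption changes by c·ΔTR = 0.8 × (+$19 billion) = +$15.2 billion.
Expenditure multiplier = 1/(1 − MPC) = 1/(1 − 0.8) = 1/0.2 = 5.
The transfer multiplier is c × k = 4, so ΔY = k × (c·ΔTR) = (+$15.2 billion) / 0.2 = +$76 billion.

+$76.0 billion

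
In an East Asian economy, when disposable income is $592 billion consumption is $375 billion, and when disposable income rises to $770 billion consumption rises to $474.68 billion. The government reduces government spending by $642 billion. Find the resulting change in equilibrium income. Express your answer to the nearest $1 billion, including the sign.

MPC = ΔC/ΔYd = (474.68 − 375)/(770 − 592) = 99.68/178 = 0.56.
Spending multiplier = 1/(1 − MPC) = 1/(1 − 0.56) = 1/0.44 ≈ 2.273.
ΔY = k × ΔG = (−$642 billion) / 0.44 ≈ −$1,459 billion.

−$1,459 billion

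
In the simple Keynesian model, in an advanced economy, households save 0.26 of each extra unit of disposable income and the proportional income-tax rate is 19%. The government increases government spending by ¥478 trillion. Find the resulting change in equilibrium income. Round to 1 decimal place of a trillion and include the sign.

MPC = 1 − MPS = 1 − 0.26 = 0.74.
Expenditure multiplier = 1/(1 − c(1−t)) = 1/(1 − 0.74×0.81) = 1/0.4006 ≈ 2.496.
ΔY = k × ΔG = (+¥478 trillion) / 0.4006 ≈ +¥1,193.2 trillion.

+¥1,193.2 trillion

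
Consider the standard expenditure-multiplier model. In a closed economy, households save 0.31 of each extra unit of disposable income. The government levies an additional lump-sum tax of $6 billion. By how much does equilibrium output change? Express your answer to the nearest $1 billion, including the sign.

MPC = 1 − MPS = 1 − 0.31 = 0.69.
A lump-sum tax change of +$6 billion shifts disposable income by −$6 billion; first-round consumption changes by −c × ΔT = −0.69 × (+$6 billion) = −$4.14 billion.
Expenditure multiplier = 1/(1 − MPC) = 1/(1 − 0.69) = 1/0.31 ≈ 3.226.
The tax multiplier is −c × k ≈ −2.226, so ΔY = k × (−c·ΔT) = (−$4.14 billion) / 0.31 ≈ −$13 billion.

−$13 billion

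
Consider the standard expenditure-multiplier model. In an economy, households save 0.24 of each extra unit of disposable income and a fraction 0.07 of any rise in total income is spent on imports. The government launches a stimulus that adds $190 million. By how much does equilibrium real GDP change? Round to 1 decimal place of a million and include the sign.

+$612.9 million

MPC = 1 − MPS = 1 − 0.24 = 0.76.
Expenditure multiplier = 1/(1 − c + m) = 1/(1 − 0.76 + 0.07) = 1/0.31 ≈ 3.226.
ΔY = k × ΔG = (+$190 million) / 0.31 ≈ +$612.9 million.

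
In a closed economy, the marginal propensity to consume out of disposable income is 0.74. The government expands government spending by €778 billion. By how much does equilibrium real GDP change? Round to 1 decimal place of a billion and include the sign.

Government-spending multiplier = 1/(1 − MPC) = 1/(1 − 0.74) = 1/0.26 ≈ 3.846.
ΔY = k × ΔG = (+€778 billion) / 0.26 ≈ +€2,992.3 billion.

+€2,992.3 billion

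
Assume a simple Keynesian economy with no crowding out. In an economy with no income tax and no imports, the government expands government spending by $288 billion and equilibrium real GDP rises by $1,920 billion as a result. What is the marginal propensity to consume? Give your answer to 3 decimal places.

Implied spending multiplier k = ΔY/ΔG = 1,920/288 ≈ 6.6667.
Since k = 1/(1 − MPC), MPC = 1 − 1/k = 1 − ΔG/ΔY = 1 − 288/1,920 = 0.850.

0.850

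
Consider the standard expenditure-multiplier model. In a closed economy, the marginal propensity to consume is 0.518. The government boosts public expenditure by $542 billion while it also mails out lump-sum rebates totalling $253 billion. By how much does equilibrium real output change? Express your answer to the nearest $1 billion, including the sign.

+$1,396 billion

Expenditure multiplier = 1/(1 − MPC) = 1/(1 − 0.518) = 1/0.482 ≈ 2.075.
ΔG contributes k·ΔG = (+$542 billion) / 0.482 ≈ +$1,124.5 billion.
ΔT of −$253 billion changes first-round spending by −c·ΔT = +$131.054 billion, contributing k·(−c·ΔT) = (+$131.054 billion) / 0.482 ≈ +$271.9 billion.
Net ΔY = k(ΔG − c·ΔT) = (+$673.054 billion) / 0.482 ≈ +$1,396 billion.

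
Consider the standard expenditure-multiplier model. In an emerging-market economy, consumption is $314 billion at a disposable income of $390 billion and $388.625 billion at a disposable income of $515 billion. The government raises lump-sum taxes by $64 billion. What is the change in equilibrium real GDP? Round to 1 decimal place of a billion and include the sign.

MPC = ΔC/ΔYd = (388.625 − 314)/(515 − 390) = 74.625/125 = 0.597.
A lump-sum tax change of +$64 billion shifts disposable income by −$64 billion; first-round consumption changes by −c × ΔT = −0.597 × (+$64 billion) = −$38.208 billion.
Expenditure multiplier = 1/(1 − MPC) = 1/(1 − 0.597) = 1/0.403 ≈ 2.481.
The tax multiplier is −c × k ≈ −1.481, so ΔY = k × (−c·ΔT) = (−$38.208 billion) / 0.403 ≈ −$94.8 billion.

−$94.8 billion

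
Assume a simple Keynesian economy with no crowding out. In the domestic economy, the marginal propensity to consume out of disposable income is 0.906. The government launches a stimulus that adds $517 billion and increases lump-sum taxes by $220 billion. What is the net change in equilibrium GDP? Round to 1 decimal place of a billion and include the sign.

Expenditure multiplier = 1/(1 − MPC) = 1/(1 − 0.906) = 1/0.094 ≈ 10.638.
ΔG contributes k·ΔG = (+$517 billion) / 0.094 = +$5,500 billion.
ΔT of +$220 billion changes first-round spending by −c·ΔT = −$199.32 billion, contributing k·(−c·ΔT) = (−$199.32 billion) / 0.094 ≈ −$2,120.4 billion.
Net ΔY = k(ΔG − c·ΔT) = (+$317.68 billion) / 0.094 ≈ +$3,379.6 billion.

+$3,379.6 billion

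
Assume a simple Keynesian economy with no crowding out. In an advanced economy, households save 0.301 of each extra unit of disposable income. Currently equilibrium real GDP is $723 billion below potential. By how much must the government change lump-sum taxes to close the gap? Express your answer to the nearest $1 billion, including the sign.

−$311 billion

MPC = 1 − MPS = 1 − 0.301 = 0.699.
Spending multiplier = 1/(1 − MPC) = 1/(1 − 0.699) = 1/0.301 ≈ 3.322.
Tax multiplier = −c·k = −0.699/0.301 ≈ −2.322. Need ΔY = +$723 billion, so ΔT = ΔY/(−c·k) = −(+$723 billion) × 0.301 / 0.699 ≈ −$311 billion.
The government should cut lump-sum taxes by $311 billion.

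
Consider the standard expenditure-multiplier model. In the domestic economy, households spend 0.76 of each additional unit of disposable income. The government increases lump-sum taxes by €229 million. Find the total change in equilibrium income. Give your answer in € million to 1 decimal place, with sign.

−€725.2 million

A lump-sum tax change of +€229 million shifts disposable income by −€229 million; first-round consumption changes by −c × ΔT = −0.76 × (+€229 million) = −€174.04 million.
Expenditure multiplier = 1/(1 − MPC) = 1/(1 − 0.76) = 1/0.24 ≈ 4.167.
The tax multiplier is −c × k ≈ −3.167, so ΔY = k × (−c·ΔT) = (−€174.04 million) / 0.24 ≈ −€725.2 million.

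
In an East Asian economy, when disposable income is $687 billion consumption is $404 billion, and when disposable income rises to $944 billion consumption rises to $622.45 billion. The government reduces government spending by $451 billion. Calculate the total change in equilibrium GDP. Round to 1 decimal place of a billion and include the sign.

MPC = ΔC/ΔYd = (622.45 − 404)/(944 − 687) = 218.45/257 = 0.85.
Expenditure multiplier = 1/(1 − MPC) = 1/(1 − 0.85) = 1/0.15 ≈ 6.667.
ΔY = k × ΔG = (−$451 billion) / 0.15 ≈ −$3,006.7 billion.

−$3,006.7 billion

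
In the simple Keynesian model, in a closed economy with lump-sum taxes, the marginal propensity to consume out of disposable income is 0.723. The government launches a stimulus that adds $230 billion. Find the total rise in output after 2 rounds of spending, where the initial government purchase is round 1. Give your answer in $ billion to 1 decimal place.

$396.3 billion

Round 1 adds ΔG = $230 billion; each later round is MPC = 0.723 times the previous.
After 2 rounds: 230 + 166.29 = ΔG·(1 − c^2)/(1 − c) = 230 × (1 − 0.522729)/0.277 ≈ $396.3 billion.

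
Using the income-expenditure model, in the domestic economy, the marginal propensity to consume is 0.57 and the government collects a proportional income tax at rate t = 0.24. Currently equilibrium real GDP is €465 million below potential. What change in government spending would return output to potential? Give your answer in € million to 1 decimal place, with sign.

+€263.6 million

Spending multiplier = 1/(1 − c(1−t)) = 1/(1 − 0.57×0.76) = 1/0.5668 ≈ 1.764.
Need ΔY = +€465 million, so ΔG = ΔY/k = (+€465 million) × 0.5668 ≈ +€263.6 million.
The government should increase government spending by €263.6 million.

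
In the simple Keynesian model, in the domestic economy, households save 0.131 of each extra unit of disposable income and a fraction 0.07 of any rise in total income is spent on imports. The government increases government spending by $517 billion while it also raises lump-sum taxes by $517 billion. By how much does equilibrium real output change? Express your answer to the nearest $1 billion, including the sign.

+$337 billion

MPC = 1 − MPS = 1 − 0.131 = 0.869.
Expenditure multiplier = 1/(1 − c + m) = 1/(1 − 0.869 + 0.07) = 1/0.201 ≈ 4.975.
ΔG contributes k·ΔG = (+$517 billion) / 0.201 ≈ +$2,572.1 billion.
ΔT of +$517 billion changes first-round spending by −c·ΔT = −$449.273 billion, contributing k·(−c·ΔT) = (−$449.273 billion) / 0.201 ≈ −$2,235.2 billion.
Net ΔY = k(ΔG − c·ΔT) = (+$67.727 billion) / 0.201 ≈ +$337 billion.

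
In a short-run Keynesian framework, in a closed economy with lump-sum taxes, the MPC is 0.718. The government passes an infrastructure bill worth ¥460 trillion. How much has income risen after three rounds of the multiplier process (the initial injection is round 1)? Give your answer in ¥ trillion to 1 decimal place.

Round 1 adds ΔG = ¥460 trillion; each later round is MPC = 0.718 times the previous.
After 3 rounds: 460 + 330.28 + 237.14104 = ΔG·(1 − c^3)/(1 − c) = 460 × (1 − 0.370146232)/0.282 ≈ ¥1,027.4 trillion.

¥1,027.4 trillion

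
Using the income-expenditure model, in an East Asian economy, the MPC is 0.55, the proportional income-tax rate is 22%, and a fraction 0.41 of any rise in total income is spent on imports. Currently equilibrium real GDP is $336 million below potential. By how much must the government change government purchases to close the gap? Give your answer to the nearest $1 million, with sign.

Spending multiplier = 1/(1 − c(1−t) + m) = 1/(1 − 0.55×0.78 + 0.41) = 1/0.981 ≈ 1.019.
Need ΔY = +$336 million, so ΔG = ΔY/k = (+$336 million) × 0.981 ≈ +$330 million.
The government should increase government purchases by $330 million.

+$330 million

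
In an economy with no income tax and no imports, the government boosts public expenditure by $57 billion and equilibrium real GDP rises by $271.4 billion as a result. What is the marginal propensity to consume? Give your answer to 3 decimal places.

Implied spending multiplier k = ΔY/ΔG = 271.4/57 ≈ 4.7614.
Since k = 1/(1 − MPC), MPC = 1 − 1/k = 1 − ΔG/ΔY = 1 − 57/271.4 ≈ 0.790.

0.790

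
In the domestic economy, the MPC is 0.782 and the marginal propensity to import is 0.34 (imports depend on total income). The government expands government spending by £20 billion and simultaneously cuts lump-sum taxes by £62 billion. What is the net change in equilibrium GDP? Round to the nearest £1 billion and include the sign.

Expenditure multiplier = 1/(1 − c + m) = 1/(1 − 0.782 + 0.34) = 1/0.558 ≈ 1.792.
ΔG contributes k·ΔG = (+£20 billion) / 0.558 ≈ +£35.8 billion.
ΔT of −£62 billion changes first-round spending by −c·ΔT = +£48.484 billion, contributing k·(−c·ΔT) = (+£48.484 billion) / 0.558 ≈ +£86.9 billion.
Net ΔY = k(ΔG − c·ΔT) = (+£68.484 billion) / 0.558 ≈ +£123 billion.

+£123 billion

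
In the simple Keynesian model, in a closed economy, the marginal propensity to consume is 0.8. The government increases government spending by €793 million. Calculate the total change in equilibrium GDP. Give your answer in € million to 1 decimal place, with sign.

Spending multiplier = 1/(1 − MPC) = 1/(1 − 0.8) = 1/0.2 = 5.
ΔY = k × ΔG = (+€793 million) / 0.2 = +€3,965 million.

+€3,965.0 million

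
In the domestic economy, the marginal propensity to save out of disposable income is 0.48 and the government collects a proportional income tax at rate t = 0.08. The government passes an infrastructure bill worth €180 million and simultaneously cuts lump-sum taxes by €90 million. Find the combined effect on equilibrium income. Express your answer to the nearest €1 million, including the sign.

MPC = 1 − MPS = 1 − 0.48 = 0.52.
Expenditure multiplier = 1/(1 − c(1−t)) = 1/(1 − 0.52×0.92) = 1/0.5216 ≈ 1.917.
ΔG contributes k·ΔG = (+€180 million) / 0.5216 ≈ +€345.1 million.
ΔT of −€90 million changes first-round spending by −c·ΔT = +€46.8 million, contributing k·(−c·ΔT) = (+€46.8 million) / 0.5216 ≈ +€89.7 million.
Net ΔY = k(ΔG − c·ΔT) = (+€226.8 million) / 0.5216 ≈ +€435 million.

+€435 million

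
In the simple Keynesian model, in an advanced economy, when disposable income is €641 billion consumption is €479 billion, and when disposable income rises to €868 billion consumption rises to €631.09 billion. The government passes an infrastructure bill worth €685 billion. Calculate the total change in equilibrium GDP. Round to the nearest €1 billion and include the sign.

+€2,076 billion

MPC = ΔC/ΔYd = (631.09 − 479)/(868 − 641) = 152.09/227 = 0.67.
Spending multiplier = 1/(1 − MPC) = 1/(1 − 0.67) = 1/0.33 ≈ 3.03.
ΔY = k × ΔG = (+€685 billion) / 0.33 ≈ +€2,076 billion.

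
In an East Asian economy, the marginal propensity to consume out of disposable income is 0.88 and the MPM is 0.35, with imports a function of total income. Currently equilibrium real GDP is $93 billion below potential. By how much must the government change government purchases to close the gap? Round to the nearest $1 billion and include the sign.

Spending multiplier = 1/(1 − c + m) = 1/(1 − 0.88 + 0.35) = 1/0.47 ≈ 2.128.
Need ΔY = +$93 billion, so ΔG = ΔY/k = (+$93 billion) × 0.47 ≈ +$44 billion.
The government should increase government purchases by $44 billion.

+$44 billion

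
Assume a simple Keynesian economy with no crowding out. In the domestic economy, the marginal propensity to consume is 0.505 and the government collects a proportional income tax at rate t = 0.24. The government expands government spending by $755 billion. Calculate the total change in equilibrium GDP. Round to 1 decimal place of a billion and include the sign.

+$1,225.3 billion

Spending multiplier = 1/(1 − c(1−t)) = 1/(1 − 0.505×0.76) = 1/0.6162 ≈ 1.623.
ΔY = k × ΔG = (+$755 billion) / 0.6162 ≈ +$1,225.3 billion.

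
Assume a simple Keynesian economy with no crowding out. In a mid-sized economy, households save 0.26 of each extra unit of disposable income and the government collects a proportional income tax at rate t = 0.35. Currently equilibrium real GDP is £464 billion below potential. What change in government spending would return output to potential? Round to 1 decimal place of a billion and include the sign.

+£240.8 billion

MPC = 1 − MPS = 1 − 0.26 = 0.74.
Spending multiplier = 1/(1 − c(1−t)) = 1/(1 − 0.74×0.65) = 1/0.519 ≈ 1.927.
Need ΔY = +£464 billion, so ΔG = ΔY/k = (+£464 billion) × 0.519 ≈ +£240.8 billion.
The government should increase government spending by £240.8 billion.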